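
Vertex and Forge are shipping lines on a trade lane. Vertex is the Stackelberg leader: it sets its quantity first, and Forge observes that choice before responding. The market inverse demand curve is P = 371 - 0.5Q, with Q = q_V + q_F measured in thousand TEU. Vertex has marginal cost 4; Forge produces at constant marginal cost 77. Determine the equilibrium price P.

The follower Forge best-responds to any q_V: π_F = (371 - 0.5Q)q_F - 77q_F.
∂π_F/∂q_F = 294 - (1/2)q_V - q_F = 0 gives the reaction function q_F = (294 - (1/2)q_V).
The leader anticipates this reaction. Substituting into P = 371 - 0.5Q gives P = 224 - (1/4)q_V, so π_V = (224 - (1/4)q_V)q_V - 4q_V.
Maximising: ∂π_V/∂q_V = 220 - (1/2)q_V = 0, giving q_V = 440.
Then q_F = (294 - (1/2)·440) = 74.
Total output Q = 514, so price P = 371 - (1/2)·514 = 114.

114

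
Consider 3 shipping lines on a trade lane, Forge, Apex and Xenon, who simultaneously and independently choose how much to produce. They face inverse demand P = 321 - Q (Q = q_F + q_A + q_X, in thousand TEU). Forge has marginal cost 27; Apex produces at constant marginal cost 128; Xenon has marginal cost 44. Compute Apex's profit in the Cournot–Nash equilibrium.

4

Forge's profit: π_F = (321 - Q)q_F - (27q_F). Setting ∂π_F/∂q_F = 0: 294 - 2q_F - (q_A + q_X) = 0.
Apex's profit: π_A = (321 - Q)q_A - (128q_A). Setting ∂π_A/∂q_A = 0: 193 - 2q_A - (q_F + q_X) = 0.
Xenon's first-order condition: 277 - 2q_X - (q_F + q_A) = 0.
Adding the 3 conditions: 764 − 2Q − 2Q = 0, i.e. Q = 191.
Back-substituting: q_F = (294 − 191) = 103, q_A = (193 − 191) = 2, q_X = (277 − 191) = 86.
Price P = 321 - 191 = 130.
Apex's profit: (130 - 128)·2 = 4.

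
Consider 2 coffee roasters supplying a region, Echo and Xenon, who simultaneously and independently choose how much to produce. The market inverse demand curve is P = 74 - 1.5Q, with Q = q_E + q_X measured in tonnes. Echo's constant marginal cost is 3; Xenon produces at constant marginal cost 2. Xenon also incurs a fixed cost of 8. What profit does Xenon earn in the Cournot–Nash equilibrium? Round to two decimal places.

386.74

Echo's profit: π_E = (74 - 1.5Q)q_E - (3q_E). Setting ∂π_E/∂q_E = 0: 71 - 3q_E - (3/2)(q_X) = 0.
Xenon's first-order condition: 72 - 3q_X - (3/2)(q_E) = 0.
Rearranging gives the reaction functions q_E = (71 - (3/2)q_X)/3 and q_X = (72 - (3/2)q_E)/3.
Substituting one into the other gives q_E = 140/9 and q_X = 146/9.
Price P = 74 - (3/2)·(286/9) = 79/3.
Xenon's profit: (79/3 - 2)·(146/9) - 8 = 386.7407.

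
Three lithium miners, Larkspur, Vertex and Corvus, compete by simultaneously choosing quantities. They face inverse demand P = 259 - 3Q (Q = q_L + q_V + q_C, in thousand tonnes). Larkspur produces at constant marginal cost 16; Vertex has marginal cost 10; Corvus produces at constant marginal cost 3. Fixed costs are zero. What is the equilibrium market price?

Larkspur's profit: π_L = (259 - 3Q)q_L - (16q_L). Setting ∂π_L/∂q_L = 0: 243 - 6q_L - 3(q_V + q_C) = 0.
Vertex's first-order condition: 249 - 6q_V - 3(q_L + q_C) = 0.
Corvus's first-order condition: 256 - 6q_C - 3(q_L + q_V) = 0.
Adding the 3 first-order conditions: 748 − 12Q = 0, so Q = 187/3.
Back-substituting: q_L = (243 − 187)/3 = 56/3, q_V = (249 − 187)/3 = 62/3, q_C = (256 − 187)/3 = 23.
Total output Q = 187/3, so price P = 259 - 3·(187/3) = 72.

72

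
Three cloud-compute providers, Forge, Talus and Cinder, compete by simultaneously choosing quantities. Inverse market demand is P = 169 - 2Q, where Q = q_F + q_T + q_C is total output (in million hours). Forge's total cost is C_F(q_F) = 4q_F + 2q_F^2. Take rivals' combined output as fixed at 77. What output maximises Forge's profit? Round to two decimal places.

1.38

With rivals' combined output fixed at 77, Forge's profit is π_F = (169 - 2·77 - 2q_F)q_F - (4q_F + 2q_F²) = (15 - 2q_F)q_F - (4q_F + 2q_F²).
∂π_F/∂q_F = 11 - 8q_F = 0, so q_F = 11/8.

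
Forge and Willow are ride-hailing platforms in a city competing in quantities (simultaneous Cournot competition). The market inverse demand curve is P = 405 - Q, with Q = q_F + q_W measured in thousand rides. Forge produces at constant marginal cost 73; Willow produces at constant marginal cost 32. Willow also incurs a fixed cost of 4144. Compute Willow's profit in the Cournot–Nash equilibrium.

Forge's profit: π_F = (405 - Q)q_F - (73q_F). Setting ∂π_F/∂q_F = 0: 332 - 2q_F - (q_W) = 0.
Willow's profit: π_W = (405 - Q)q_W - (32q_W). Setting ∂π_W/∂q_W = 0: 373 - 2q_W - (q_F) = 0.
Best responses: q_F = (332 - q_W)/2, q_W = (373 - q_F)/2.
Substituting one into the other gives q_F = 97 and q_W = 138.
Price P = 405 - 235 = 170.
Willow's profit: (170 - 32)·138 - 4144 = 14900.

14900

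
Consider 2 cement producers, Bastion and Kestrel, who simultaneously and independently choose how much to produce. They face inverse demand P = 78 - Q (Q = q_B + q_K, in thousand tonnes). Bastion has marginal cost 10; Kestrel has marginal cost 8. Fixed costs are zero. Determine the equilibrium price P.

Bastion's profit: π_B = (78 - Q)q_B - (10q_B). Setting ∂π_B/∂q_B = 0: 68 - 2q_B - (q_K) = 0.
Kestrel's first-order condition: 70 - 2q_K - (q_B) = 0.
Best responses: q_B = (68 - q_K)/2, q_K = (70 - q_B)/2.
Solving the pair: q_B = 22, q_K = 24.
Total output Q = 46, so price P = 78 - 46 = 32.

32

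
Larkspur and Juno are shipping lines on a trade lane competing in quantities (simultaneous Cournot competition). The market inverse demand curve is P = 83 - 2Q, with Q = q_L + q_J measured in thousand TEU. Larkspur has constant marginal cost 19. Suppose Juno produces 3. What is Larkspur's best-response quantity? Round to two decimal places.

With the rival's output fixed at 3, Larkspur's profit is π_L = (83 - 2·3 - 2q_L)q_L - (19q_L) = (77 - 2q_L)q_L - (19q_L).
∂π_L/∂q_L = 58 - 4q_L = 0, so q_L = 29/2.

14.50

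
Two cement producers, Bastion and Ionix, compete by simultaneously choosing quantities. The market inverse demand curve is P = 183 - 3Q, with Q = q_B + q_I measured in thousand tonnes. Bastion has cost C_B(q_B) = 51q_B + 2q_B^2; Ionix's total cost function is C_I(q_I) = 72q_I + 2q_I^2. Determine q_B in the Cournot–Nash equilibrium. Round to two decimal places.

Bastion's profit: π_B = (183 - 3Q)q_B - (51q_B + 2q_B²). Setting ∂π_B/∂q_B = 0: 132 - 10q_B - 3(q_I) = 0.
Ionix's profit: π_I = (183 - 3Q)q_I - (72q_I + 2q_I²). Setting ∂π_I/∂q_I = 0: 111 - 10q_I - 3(q_B) = 0.
So q_B = (132 - 3q_I)/10 and q_I = (111 - 3q_B)/10.
Substituting one into the other gives q_B = 141/13 and q_I = 102/13.

10.85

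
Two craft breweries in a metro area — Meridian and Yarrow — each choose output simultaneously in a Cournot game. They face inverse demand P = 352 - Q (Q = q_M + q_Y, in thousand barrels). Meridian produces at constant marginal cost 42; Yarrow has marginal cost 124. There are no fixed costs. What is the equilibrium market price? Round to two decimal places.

Meridian's profit: π_M = (352 - Q)q_M - (42q_M). Setting ∂π_M/∂q_M = 0: 310 - 2q_M - (q_Y) = 0.
Yarrow's first-order condition: 228 - 2q_Y - (q_M) = 0.
Best responses: q_M = (310 - q_Y)/2, q_Y = (228 - q_M)/2.
Solving the pair: q_M = 392/3, q_Y = 146/3.
Total output Q = 538/3, so price P = 352 - 538/3 = 518/3.

172.67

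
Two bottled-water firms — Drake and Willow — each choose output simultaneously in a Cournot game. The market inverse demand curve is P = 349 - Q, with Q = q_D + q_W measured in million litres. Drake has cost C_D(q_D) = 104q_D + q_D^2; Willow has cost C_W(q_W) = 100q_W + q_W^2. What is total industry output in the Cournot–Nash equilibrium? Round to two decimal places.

98.80

Drake's profit: π_D = (349 - Q)q_D - (104q_D + q_D²). Setting ∂π_D/∂q_D = 0: 245 - 4q_D - (q_W) = 0.
Willow's profit: π_W = (349 - Q)q_W - (100q_W + q_W²). Setting ∂π_W/∂q_W = 0: 249 - 4q_W - (q_D) = 0.
Best responses: q_D = (245 - q_W)/4, q_W = (249 - q_D)/4.
Solving the pair: q_D = 731/15, q_W = 751/15.
Total output Q = 731/15 + 751/15 = 494/5.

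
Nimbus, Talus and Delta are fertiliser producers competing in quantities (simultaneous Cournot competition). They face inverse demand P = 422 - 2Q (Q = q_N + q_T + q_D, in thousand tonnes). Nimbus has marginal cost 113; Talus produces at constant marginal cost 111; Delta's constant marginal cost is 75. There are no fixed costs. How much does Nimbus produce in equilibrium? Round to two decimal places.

33.63

Nimbus's profit: π_N = (422 - 2Q)q_N - (113q_N). Setting ∂π_N/∂q_N = 0: 309 - 4q_N - 2(q_T + q_D) = 0.
Talus's first-order condition: 311 - 4q_T - 2(q_N + q_D) = 0.
Delta's first-order condition: 347 - 4q_D - 2(q_N + q_T) = 0.
Adding the 3 first-order conditions: 967 − 8Q = 0, so Q = 967/8.
Back-substituting: q_N = (309 − 967/4)/2 = 269/8, q_T = (311 − 967/4)/2 = 277/8, q_D = (347 − 967/4)/2 = 421/8.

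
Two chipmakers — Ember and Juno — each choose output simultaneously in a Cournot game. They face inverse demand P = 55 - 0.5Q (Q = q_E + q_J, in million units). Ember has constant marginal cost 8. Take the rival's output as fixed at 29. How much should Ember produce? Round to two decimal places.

32.50

With the rival's output fixed at 29, Ember's profit is π_E = (55 - (1/2)·29 - (1/2)q_E)q_E - (8q_E) = (81/2 - (1/2)q_E)q_E - (8q_E).
∂π_E/∂q_E = 65/2 - q_E = 0, so q_E = 65/2.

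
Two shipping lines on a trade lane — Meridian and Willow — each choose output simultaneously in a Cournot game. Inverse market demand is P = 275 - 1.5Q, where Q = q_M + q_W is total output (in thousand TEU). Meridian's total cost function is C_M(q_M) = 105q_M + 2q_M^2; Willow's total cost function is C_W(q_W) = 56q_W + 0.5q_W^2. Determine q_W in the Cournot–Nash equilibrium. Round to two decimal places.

Meridian's profit: π_M = (275 - 1.5Q)q_M - (105q_M + 2q_M²). Setting ∂π_M/∂q_M = 0: 170 - 7q_M - (3/2)(q_W) = 0.
Willow's first-order condition: 219 - 4q_W - (3/2)(q_M) = 0.
Best responses: q_M = (170 - (3/2)q_W)/7, q_W = (219 - (3/2)q_M)/4.
Substituting one into the other gives q_M = 1406/103 and q_W = 49.6311.

49.63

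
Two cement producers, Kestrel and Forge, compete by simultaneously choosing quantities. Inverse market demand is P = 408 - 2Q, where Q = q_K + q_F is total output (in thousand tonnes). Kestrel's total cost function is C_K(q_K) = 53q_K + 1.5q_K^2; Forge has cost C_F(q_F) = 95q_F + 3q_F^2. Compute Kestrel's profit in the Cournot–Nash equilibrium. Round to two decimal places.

6869.65

Kestrel's profit: π_K = (408 - 2Q)q_K - (53q_K + (3/2)q_K²). Setting ∂π_K/∂q_K = 0: 355 - 7q_K - 2(q_F) = 0.
Forge's first-order condition: 313 - 10q_F - 2(q_K) = 0.
So q_K = (355 - 2q_F)/7 and q_F = (313 - 2q_K)/10.
Substituting one into the other gives q_K = 1462/33 and q_F = 1481/66.
Price P = 408 - 2·66.7424 = 274.5152.
Kestrel's profit: 274.5152·(1462/33) - 53·(1462/33) - (3/2)(1462/33)² = 6869.6547.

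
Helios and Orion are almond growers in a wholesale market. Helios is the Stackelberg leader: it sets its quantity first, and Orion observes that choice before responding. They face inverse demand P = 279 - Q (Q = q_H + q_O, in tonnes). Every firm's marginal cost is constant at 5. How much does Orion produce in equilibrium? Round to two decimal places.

68.50

Solve by backward induction. Given q_H, the follower Orion maximises π_O = (279 - q_H - q_O)q_O - 5q_O.
Follower FOC: 274 - q_H - 2q_O = 0, so q_O(q_H) = (274 - q_H)/2.
Helios substitutes q_O(q_H) into its own profit: π_H = q_H(279 - q_H - (274 - q_H)/2) - 5q_H = (142 - (1/2)q_H)q_H - 5q_H.
Maximising: ∂π_H/∂q_H = 137 - q_H = 0, giving q_H = 137.
Then q_O = (274 - 137)/2 = 137/2.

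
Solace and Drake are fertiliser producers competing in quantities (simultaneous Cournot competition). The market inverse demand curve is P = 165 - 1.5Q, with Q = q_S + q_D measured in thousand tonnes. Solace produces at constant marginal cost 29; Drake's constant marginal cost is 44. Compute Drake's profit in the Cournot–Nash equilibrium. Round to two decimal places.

832.30

Solace's profit: π_S = (165 - 1.5Q)q_S - (29q_S). Setting ∂π_S/∂q_S = 0: 136 - 3q_S - (3/2)(q_D) = 0.
Drake's first-order condition: 121 - 3q_D - (3/2)(q_S) = 0.
So q_S = (136 - (3/2)q_D)/3 and q_D = (121 - (3/2)q_S)/3.
Substituting one into the other gives q_S = 302/9 and q_D = 212/9.
Price P = 165 - (3/2)·(514/9) = 238/3.
Drake's profit: (238/3 - 44)·(212/9) = 832.2963.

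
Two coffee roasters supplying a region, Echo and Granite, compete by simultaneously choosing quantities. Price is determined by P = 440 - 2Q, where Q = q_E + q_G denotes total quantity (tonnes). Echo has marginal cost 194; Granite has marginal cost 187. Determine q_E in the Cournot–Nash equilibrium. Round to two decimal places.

39.83

Echo's profit: π_E = (440 - 2Q)q_E - (194q_E). Setting ∂π_E/∂q_E = 0: 246 - 4q_E - 2(q_G) = 0.
Granite's profit: π_G = (440 - 2Q)q_G - (187q_G). Setting ∂π_G/∂q_G = 0: 253 - 4q_G - 2(q_E) = 0.
Best responses: q_E = (246 - 2q_G)/4, q_G = (253 - 2q_E)/4.
Substituting one into the other gives q_E = 239/6 and q_G = 130/3.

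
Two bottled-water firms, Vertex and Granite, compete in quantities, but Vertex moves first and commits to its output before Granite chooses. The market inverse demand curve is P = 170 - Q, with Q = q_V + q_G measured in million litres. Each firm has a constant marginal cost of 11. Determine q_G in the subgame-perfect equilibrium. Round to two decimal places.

39.75

The follower Granite best-responds to any q_V: π_G = (170 - Q)q_G - 11q_G.
Follower FOC: 159 - q_V - 2q_G = 0, so q_G(q_V) = (159 - q_V)/2.
The leader anticipates this reaction. Substituting into P = 170 - Q gives P = 181/2 - (1/2)q_V, so π_V = (181/2 - (1/2)q_V)q_V - 11q_V.
The leader's first-order condition 159/2 - q_V = 0 yields q_V = 159/2.
Then q_G = (159 - 159/2)/2 = 159/4.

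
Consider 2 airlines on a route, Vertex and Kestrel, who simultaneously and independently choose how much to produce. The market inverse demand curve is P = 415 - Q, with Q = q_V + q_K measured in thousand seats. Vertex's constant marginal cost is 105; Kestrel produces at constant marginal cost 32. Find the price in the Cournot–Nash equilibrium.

184

Vertex's profit: π_V = (415 - Q)q_V - (105q_V). Setting ∂π_V/∂q_V = 0: 310 - 2q_V - (q_K) = 0.
Kestrel's first-order condition: 383 - 2q_K - (q_V) = 0.
Best responses: q_V = (310 - q_K)/2, q_K = (383 - q_V)/2.
Solving the pair: q_V = 79, q_K = 152.
Total output Q = 231, so price P = 415 - 231 = 184.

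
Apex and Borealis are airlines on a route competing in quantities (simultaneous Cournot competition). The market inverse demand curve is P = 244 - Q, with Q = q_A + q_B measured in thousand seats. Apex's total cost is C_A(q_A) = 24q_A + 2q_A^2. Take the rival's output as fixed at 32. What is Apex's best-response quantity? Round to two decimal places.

With the rival's output fixed at 32, Apex's profit is π_A = (244 - 32 - q_A)q_A - (24q_A + 2q_A²) = (212 - q_A)q_A - (24q_A + 2q_A²).
∂π_A/∂q_A = 188 - 6q_A = 0, so q_A = 94/3.

31.33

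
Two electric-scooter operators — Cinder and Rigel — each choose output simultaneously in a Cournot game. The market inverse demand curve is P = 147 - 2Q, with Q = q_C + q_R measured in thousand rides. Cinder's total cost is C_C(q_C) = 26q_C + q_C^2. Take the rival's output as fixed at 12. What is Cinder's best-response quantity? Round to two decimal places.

With the rival's output fixed at 12, Cinder's profit is π_C = (147 - 2·12 - 2q_C)q_C - (26q_C + q_C²) = (123 - 2q_C)q_C - (26q_C + q_C²).
∂π_C/∂q_C = 97 - 6q_C = 0, so q_C = 97/6.

16.17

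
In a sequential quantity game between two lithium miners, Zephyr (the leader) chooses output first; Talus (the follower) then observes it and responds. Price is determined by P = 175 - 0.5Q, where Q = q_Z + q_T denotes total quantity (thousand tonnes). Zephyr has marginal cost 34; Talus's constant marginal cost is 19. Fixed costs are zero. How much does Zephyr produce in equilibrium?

126

Solve by backward induction. Given q_Z, the follower Talus maximises π_T = (175 - (1/2)q_Z - (1/2)q_T)q_T - 19q_T.
Setting the follower's marginal profit to zero, 156 - (1/2)q_Z - q_T = 0, i.e. q_T = (156 - (1/2)q_Z).
The leader anticipates this reaction. Substituting into P = 175 - 0.5Q gives P = 97 - (1/4)q_Z, so π_Z = (97 - (1/4)q_Z)q_Z - 34q_Z.
The leader's first-order condition 63 - (1/2)q_Z = 0 yields q_Z = 126.
Then q_T = (156 - (1/2)·126) = 93.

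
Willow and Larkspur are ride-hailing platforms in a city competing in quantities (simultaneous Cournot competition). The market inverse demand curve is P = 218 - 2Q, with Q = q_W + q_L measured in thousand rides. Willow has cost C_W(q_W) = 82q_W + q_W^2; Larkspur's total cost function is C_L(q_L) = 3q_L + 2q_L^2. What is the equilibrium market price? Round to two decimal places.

Willow's profit: π_W = (218 - 2Q)q_W - (82q_W + q_W²). Setting ∂π_W/∂q_W = 0: 136 - 6q_W - 2(q_L) = 0.
Larkspur's profit: π_L = (218 - 2Q)q_L - (3q_L + 2q_L²). Setting ∂π_L/∂q_L = 0: 215 - 8q_L - 2(q_W) = 0.
So q_W = (136 - 2q_L)/6 and q_L = (215 - 2q_W)/8.
Substituting one into the other gives q_W = 329/22 and q_L = 509/22.
Total output Q = 419/11, so price P = 218 - 2·(419/11) = 1560/11.

141.82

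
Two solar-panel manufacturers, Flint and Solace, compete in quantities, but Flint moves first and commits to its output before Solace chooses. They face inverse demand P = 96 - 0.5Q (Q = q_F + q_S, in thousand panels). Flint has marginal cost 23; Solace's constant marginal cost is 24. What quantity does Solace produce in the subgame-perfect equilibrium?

Solve by backward induction. Given q_F, the follower Solace maximises π_S = (96 - (1/2)q_F - (1/2)q_S)q_S - 24q_S.
∂π_S/∂q_S = 72 - (1/2)q_F - q_S = 0 gives the reaction function q_S = (72 - (1/2)q_F).
Flint substitutes q_S(q_F) into its own profit: π_F = q_F(96 - (1/2)q_F - (72 - (1/2)q_F)/2) - 23q_F = (60 - (1/4)q_F)q_F - 23q_F.
Maximising: ∂π_F/∂q_F = 37 - (1/2)q_F = 0, giving q_F = 74.
Then q_S = (72 - (1/2)·74) = 35.

35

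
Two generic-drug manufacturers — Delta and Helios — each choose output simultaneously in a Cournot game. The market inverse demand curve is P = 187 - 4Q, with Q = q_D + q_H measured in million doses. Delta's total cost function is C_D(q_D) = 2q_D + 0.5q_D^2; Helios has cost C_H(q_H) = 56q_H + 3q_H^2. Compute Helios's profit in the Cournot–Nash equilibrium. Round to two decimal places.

111.49

Delta's profit: π_D = (187 - 4Q)q_D - (2q_D + (1/2)q_D²). Setting ∂π_D/∂q_D = 0: 185 - 9q_D - 4(q_H) = 0.
Helios's first-order condition: 131 - 14q_H - 4(q_D) = 0.
Rearranging gives the reaction functions q_D = (185 - 4q_H)/9 and q_H = (131 - 4q_D)/14.
Solving the pair: q_D = 1033/55, q_H = 439/110.
Price P = 187 - 4·(501/22) = 1055/11.
Helios's profit: (1055/11)·(439/110) - 56·(439/110) - 3(439/110)² = 111.4915.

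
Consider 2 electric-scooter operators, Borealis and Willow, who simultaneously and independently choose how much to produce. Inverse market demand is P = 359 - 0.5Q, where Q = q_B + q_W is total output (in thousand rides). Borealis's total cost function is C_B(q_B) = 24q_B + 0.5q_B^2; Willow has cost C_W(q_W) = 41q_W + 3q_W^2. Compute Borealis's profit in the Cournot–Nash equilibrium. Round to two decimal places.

25275.22

Borealis's profit: π_B = (359 - 0.5Q)q_B - (24q_B + (1/2)q_B²). Setting ∂π_B/∂q_B = 0: 335 - 2q_B - (1/2)(q_W) = 0.
Willow's profit: π_W = (359 - 0.5Q)q_W - (41q_W + 3q_W²). Setting ∂π_W/∂q_W = 0: 318 - 7q_W - (1/2)(q_B) = 0.
So q_B = (335 - (1/2)q_W)/2 and q_W = (318 - (1/2)q_B)/7.
Solving the pair: q_B = 158.9818, q_W = 1874/55.
Price P = 359 - (1/2)·193.0545 = 262.4727.
Borealis's profit: 262.4727·158.9818 - 24·158.9818 - (1/2)·158.9818² = 25275.2185.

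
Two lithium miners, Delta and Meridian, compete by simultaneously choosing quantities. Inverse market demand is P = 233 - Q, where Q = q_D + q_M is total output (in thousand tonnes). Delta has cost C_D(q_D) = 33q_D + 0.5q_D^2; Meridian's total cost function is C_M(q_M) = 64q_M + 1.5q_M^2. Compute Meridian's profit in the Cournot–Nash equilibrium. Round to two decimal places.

Delta's profit: π_D = (233 - Q)q_D - (33q_D + (1/2)q_D²). Setting ∂π_D/∂q_D = 0: 200 - 3q_D - (q_M) = 0.
Meridian's profit: π_M = (233 - Q)q_M - (64q_M + (3/2)q_M²). Setting ∂π_M/∂q_M = 0: 169 - 5q_M - (q_D) = 0.
So q_D = (200 - q_M)/3 and q_M = (169 - q_D)/5.
Solving the pair: q_D = 831/14, q_M = 307/14.
Price P = 233 - 569/7 = 1062/7.
Meridian's profit: (1062/7)·(307/14) - 64·(307/14) - (3/2)(307/14)² = 1202.1556.

1202.16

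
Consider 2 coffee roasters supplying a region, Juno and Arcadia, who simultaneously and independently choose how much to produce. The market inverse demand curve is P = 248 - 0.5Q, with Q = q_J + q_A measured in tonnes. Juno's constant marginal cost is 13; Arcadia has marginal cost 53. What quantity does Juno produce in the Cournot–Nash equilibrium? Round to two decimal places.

Juno's profit: π_J = (248 - 0.5Q)q_J - (13q_J). Setting ∂π_J/∂q_J = 0: 235 - q_J - (1/2)(q_A) = 0.
Arcadia's profit: π_A = (248 - 0.5Q)q_A - (53q_A). Setting ∂π_A/∂q_A = 0: 195 - q_A - (1/2)(q_J) = 0.
Best responses: q_J = (235 - (1/2)q_A), q_A = (195 - (1/2)q_J).
Solving the pair: q_J = 550/3, q_A = 310/3.

183.33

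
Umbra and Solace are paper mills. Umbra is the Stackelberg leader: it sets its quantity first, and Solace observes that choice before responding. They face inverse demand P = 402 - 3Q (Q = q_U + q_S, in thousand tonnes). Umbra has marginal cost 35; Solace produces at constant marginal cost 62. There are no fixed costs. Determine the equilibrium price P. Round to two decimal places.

Solve by backward induction. Given q_U, the follower Solace maximises π_S = (402 - 3q_U - 3q_S)q_S - 62q_S.
Follower FOC: 340 - 3q_U - 6q_S = 0, so q_S(q_U) = (340 - 3q_U)/6.
Umbra substitutes q_S(q_U) into its own profit: π_U = q_U(402 - 3q_U - (340 - 3q_U)/2) - 35q_U = (232 - (3/2)q_U)q_U - 35q_U.
The leader's first-order condition 197 - 3q_U = 0 yields q_U = 197/3.
Then q_S = (340 - 3·(197/3))/6 = 143/6.
Total output Q = 179/2, so price P = 402 - 3·(179/2) = 267/2.

133.50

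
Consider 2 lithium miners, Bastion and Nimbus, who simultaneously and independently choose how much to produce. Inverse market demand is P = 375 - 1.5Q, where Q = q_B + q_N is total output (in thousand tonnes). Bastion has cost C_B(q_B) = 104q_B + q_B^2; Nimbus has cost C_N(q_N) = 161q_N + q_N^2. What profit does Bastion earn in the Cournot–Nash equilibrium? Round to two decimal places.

Bastion's profit: π_B = (375 - 1.5Q)q_B - (104q_B + q_B²). Setting ∂π_B/∂q_B = 0: 271 - 5q_B - (3/2)(q_N) = 0.
Nimbus's profit: π_N = (375 - 1.5Q)q_N - (161q_N + q_N²). Setting ∂π_N/∂q_N = 0: 214 - 5q_N - (3/2)(q_B) = 0.
Rearranging gives the reaction functions q_B = (271 - (3/2)q_N)/5 and q_N = (214 - (3/2)q_B)/5.
Solving the pair: q_B = 45.4505, q_N = 29.1648.
Price P = 375 - (3/2)·(970/13) = 263.0769.
Bastion's profit: 263.0769·45.4505 - 104·45.4505 - 45.4505² = 5164.3811.

5164.38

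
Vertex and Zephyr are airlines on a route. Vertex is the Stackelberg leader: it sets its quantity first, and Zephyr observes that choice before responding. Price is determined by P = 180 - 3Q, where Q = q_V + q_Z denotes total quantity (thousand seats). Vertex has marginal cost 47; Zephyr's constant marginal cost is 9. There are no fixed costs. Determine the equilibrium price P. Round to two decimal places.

70.75

The follower Zephyr best-responds to any q_V: π_Z = (180 - 3Q)q_Z - 9q_Z.
Follower FOC: 171 - 3q_V - 6q_Z = 0, so q_Z(q_V) = (171 - 3q_V)/6.
The leader anticipates this reaction. Substituting into P = 180 - 3Q gives P = 189/2 - (3/2)q_V, so π_V = (189/2 - (3/2)q_V)q_V - 47q_V.
The leader's first-order condition 95/2 - 3q_V = 0 yields q_V = 95/6.
Then q_Z = (171 - 3·(95/6))/6 = 247/12.
Total output Q = 437/12, so price P = 180 - 3·(437/12) = 283/4.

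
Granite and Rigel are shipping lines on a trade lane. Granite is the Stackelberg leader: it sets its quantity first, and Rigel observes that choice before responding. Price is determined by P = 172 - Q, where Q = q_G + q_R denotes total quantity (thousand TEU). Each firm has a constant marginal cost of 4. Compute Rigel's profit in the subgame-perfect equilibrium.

Solve by backward induction. Given q_G, the follower Rigel maximises π_R = (172 - q_G - q_R)q_R - 4q_R.
Follower FOC: 168 - q_G - 2q_R = 0, so q_R(q_G) = (168 - q_G)/2.
Granite substitutes q_R(q_G) into its own profit: π_G = q_G(172 - q_G - (168 - q_G)/2) - 4q_G = (88 - (1/2)q_G)q_G - 4q_G.
The leader's first-order condition 84 - q_G = 0 yields q_G = 84.
Then q_R = (168 - 84)/2 = 42.
Price P = 172 - 126 = 46.
Rigel's profit: (46 - 4)·42 = 1764.

1764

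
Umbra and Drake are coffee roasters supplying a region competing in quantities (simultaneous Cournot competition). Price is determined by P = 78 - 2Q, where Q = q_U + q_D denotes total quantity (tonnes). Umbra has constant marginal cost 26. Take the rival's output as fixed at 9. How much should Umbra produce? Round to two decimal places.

With the rival's output fixed at 9, Umbra's profit is π_U = (78 - 2·9 - 2q_U)q_U - (26q_U) = (60 - 2q_U)q_U - (26q_U).
∂π_U/∂q_U = 34 - 4q_U = 0, so q_U = 17/2.

8.50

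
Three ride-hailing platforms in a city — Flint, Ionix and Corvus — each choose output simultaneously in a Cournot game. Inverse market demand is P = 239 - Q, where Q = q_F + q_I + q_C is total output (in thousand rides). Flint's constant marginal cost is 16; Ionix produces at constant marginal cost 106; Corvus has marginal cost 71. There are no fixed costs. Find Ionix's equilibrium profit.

4

Flint's profit: π_F = (239 - Q)q_F - (16q_F). Setting ∂π_F/∂q_F = 0: 223 - 2q_F - (q_I + q_C) = 0.
Ionix's profit: π_I = (239 - Q)q_I - (106q_I). Setting ∂π_I/∂q_I = 0: 133 - 2q_I - (q_F + q_C) = 0.
Corvus's profit: π_C = (239 - Q)q_C - (71q_C). Setting ∂π_C/∂q_C = 0: 168 - 2q_C - (q_F + q_I) = 0.
Adding the 3 first-order conditions: 524 − 4Q = 0, so Q = 131.
Back-substituting: q_F = (223 − 131) = 92, q_I = (133 − 131) = 2, q_C = (168 − 131) = 37.
Price P = 239 - 131 = 108.
Ionix's profit: (108 - 106)·2 = 4.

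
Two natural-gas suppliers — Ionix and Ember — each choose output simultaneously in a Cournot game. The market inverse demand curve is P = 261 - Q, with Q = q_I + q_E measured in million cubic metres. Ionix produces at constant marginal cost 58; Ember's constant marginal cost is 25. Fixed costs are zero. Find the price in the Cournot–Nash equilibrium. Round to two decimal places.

Ionix's profit: π_I = (261 - Q)q_I - (58q_I). Setting ∂π_I/∂q_I = 0: 203 - 2q_I - (q_E) = 0.
Ember's profit: π_E = (261 - Q)q_E - (25q_E). Setting ∂π_E/∂q_E = 0: 236 - 2q_E - (q_I) = 0.
Rearranging gives the reaction functions q_I = (203 - q_E)/2 and q_E = (236 - q_I)/2.
Solving the pair: q_I = 170/3, q_E = 269/3.
Total output Q = 439/3, so price P = 261 - 439/3 = 344/3.

114.67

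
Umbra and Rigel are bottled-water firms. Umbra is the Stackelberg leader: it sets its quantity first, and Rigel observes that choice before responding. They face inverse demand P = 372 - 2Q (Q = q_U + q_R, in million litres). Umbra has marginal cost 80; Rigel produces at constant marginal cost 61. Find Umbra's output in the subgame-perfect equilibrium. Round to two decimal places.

68.25

The follower Rigel best-responds to any q_U: π_R = (372 - 2Q)q_R - 61q_R.
Setting the follower's marginal profit to zero, 311 - 2q_U - 4q_R = 0, i.e. q_R = (311 - 2q_U)/4.
Umbra substitutes q_R(q_U) into its own profit: π_U = q_U(372 - 2q_U - (311 - 2q_U)/2) - 80q_U = (433/2 - q_U)q_U - 80q_U.
Maximising: ∂π_U/∂q_U = 273/2 - 2q_U = 0, giving q_U = 273/4.
Then q_R = (311 - 2·(273/4))/4 = 349/8.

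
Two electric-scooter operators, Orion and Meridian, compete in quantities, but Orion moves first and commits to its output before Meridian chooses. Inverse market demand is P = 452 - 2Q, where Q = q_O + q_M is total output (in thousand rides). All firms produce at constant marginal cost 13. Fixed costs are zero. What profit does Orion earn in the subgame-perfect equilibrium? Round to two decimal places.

12045.06

Solve by backward induction. Given q_O, the follower Meridian maximises π_M = (452 - 2q_O - 2q_M)q_M - 13q_M.
Setting the follower's marginal profit to zero, 439 - 2q_O - 4q_M = 0, i.e. q_M = (439 - 2q_O)/4.
Orion substitutes q_M(q_O) into its own profit: π_O = q_O(452 - 2q_O - (439 - 2q_O)/2) - 13q_O = (465/2 - q_O)q_O - 13q_O.
Maximising: ∂π_O/∂q_O = 439/2 - 2q_O = 0, giving q_O = 439/4.
Then q_M = (439 - 2·(439/4))/4 = 439/8.
Price P = 452 - 2·(1317/8) = 491/4.
Orion's profit: (491/4 - 13)·(439/4) = 12045.0625.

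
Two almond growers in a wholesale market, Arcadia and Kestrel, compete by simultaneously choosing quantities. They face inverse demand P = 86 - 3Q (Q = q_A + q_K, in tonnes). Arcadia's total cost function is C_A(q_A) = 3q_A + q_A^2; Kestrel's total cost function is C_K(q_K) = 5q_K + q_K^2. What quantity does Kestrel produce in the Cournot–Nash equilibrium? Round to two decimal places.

Arcadia's profit: π_A = (86 - 3Q)q_A - (3q_A + q_A²). Setting ∂π_A/∂q_A = 0: 83 - 8q_A - 3(q_K) = 0.
Kestrel's first-order condition: 81 - 8q_K - 3(q_A) = 0.
Rearranging gives the reaction functions q_A = (83 - 3q_K)/8 and q_K = (81 - 3q_A)/8.
Solving the pair: q_A = 421/55, q_K = 399/55.

7.25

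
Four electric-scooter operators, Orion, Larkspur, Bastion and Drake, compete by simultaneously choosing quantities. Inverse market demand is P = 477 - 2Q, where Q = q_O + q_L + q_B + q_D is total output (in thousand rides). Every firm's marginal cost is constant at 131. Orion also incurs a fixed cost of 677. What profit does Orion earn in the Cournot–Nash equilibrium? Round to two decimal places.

1717.32

A representative firm's profit is π_i = q_i(477 - 2Q) - 131q_i.
Setting ∂π_i/∂q_i = 0 with rivals' quantities fixed: 346 - 4q_i - 2·Σ_{j≠i} q_j = 0.
With identical firms every q_j equals q_i, so Σ_{j≠i} q_j = 3q_i and 346 = 10q_i, giving q_i = 173/5.
Price P = 477 - 2·(692/5) = 1001/5.
Orion's profit: (1001/5 - 131)·(173/5) - 677 = 1717.3200.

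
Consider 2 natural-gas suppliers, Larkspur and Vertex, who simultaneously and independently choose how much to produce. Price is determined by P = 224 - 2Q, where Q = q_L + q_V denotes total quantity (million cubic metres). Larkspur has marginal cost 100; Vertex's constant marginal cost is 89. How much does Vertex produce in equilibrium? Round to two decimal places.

Larkspur's profit: π_L = (224 - 2Q)q_L - (100q_L). Setting ∂π_L/∂q_L = 0: 124 - 4q_L - 2(q_V) = 0.
Vertex's first-order condition: 135 - 4q_V - 2(q_L) = 0.
Best responses: q_L = (124 - 2q_V)/4, q_V = (135 - 2q_L)/4.
Solving the pair: q_L = 113/6, q_V = 73/3.

24.33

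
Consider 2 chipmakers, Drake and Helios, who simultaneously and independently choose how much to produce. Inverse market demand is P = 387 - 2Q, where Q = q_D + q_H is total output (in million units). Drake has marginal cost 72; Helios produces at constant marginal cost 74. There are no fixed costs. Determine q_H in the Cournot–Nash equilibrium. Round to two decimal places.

Drake's profit: π_D = (387 - 2Q)q_D - (72q_D). Setting ∂π_D/∂q_D = 0: 315 - 4q_D - 2(q_H) = 0.
Helios's first-order condition: 313 - 4q_H - 2(q_D) = 0.
So q_D = (315 - 2q_H)/4 and q_H = (313 - 2q_D)/4.
Solving the pair: q_D = 317/6, q_H = 311/6.

51.83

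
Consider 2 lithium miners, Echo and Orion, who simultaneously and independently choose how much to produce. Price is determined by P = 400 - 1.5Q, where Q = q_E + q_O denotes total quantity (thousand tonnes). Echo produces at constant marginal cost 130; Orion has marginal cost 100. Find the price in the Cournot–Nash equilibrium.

Echo's profit: π_E = (400 - 1.5Q)q_E - (130q_E). Setting ∂π_E/∂q_E = 0: 270 - 3q_E - (3/2)(q_O) = 0.
Orion's profit: π_O = (400 - 1.5Q)q_O - (100q_O). Setting ∂π_O/∂q_O = 0: 300 - 3q_O - (3/2)(q_E) = 0.
Rearranging gives the reaction functions q_E = (270 - (3/2)q_O)/3 and q_O = (300 - (3/2)q_E)/3.
Solving the pair: q_E = 160/3, q_O = 220/3.
Total output Q = 380/3, so price P = 400 - (3/2)·(380/3) = 210.

210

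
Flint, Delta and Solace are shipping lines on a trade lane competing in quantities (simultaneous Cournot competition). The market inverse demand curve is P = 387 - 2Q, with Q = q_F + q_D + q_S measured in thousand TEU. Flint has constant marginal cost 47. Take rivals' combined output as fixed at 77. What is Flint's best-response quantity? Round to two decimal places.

With rivals' combined output fixed at 77, Flint's profit is π_F = (387 - 2·77 - 2q_F)q_F - (47q_F) = (233 - 2q_F)q_F - (47q_F).
∂π_F/∂q_F = 186 - 4q_F = 0, so q_F = 93/2.

46.50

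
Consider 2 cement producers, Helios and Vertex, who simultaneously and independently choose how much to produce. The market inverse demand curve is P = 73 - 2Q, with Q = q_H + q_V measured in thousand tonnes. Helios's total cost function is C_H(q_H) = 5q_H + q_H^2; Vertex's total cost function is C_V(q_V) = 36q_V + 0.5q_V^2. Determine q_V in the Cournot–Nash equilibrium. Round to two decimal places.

3.31

Helios's profit: π_H = (73 - 2Q)q_H - (5q_H + q_H²). Setting ∂π_H/∂q_H = 0: 68 - 6q_H - 2(q_V) = 0.
Vertex's profit: π_V = (73 - 2Q)q_V - (36q_V + (1/2)q_V²). Setting ∂π_V/∂q_V = 0: 37 - 5q_V - 2(q_H) = 0.
Best responses: q_H = (68 - 2q_V)/6, q_V = (37 - 2q_H)/5.
Substituting one into the other gives q_H = 133/13 and q_V = 43/13.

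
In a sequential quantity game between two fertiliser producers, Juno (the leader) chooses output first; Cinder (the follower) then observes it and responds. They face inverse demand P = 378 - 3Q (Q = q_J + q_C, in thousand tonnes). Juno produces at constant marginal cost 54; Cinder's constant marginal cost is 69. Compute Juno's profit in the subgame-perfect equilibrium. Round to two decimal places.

4788.38

The follower Cinder best-responds to any q_J: π_C = (378 - 3Q)q_C - 69q_C.
Setting the follower's marginal profit to zero, 309 - 3q_J - 6q_C = 0, i.e. q_C = (309 - 3q_J)/6.
The leader anticipates this reaction. Substituting into P = 378 - 3Q gives P = 447/2 - (3/2)q_J, so π_J = (447/2 - (3/2)q_J)q_J - 54q_J.
Maximising: ∂π_J/∂q_J = 339/2 - 3q_J = 0, giving q_J = 113/2.
Then q_C = (309 - 3·(113/2))/6 = 93/4.
Price P = 378 - 3·(319/4) = 555/4.
Juno's profit: (555/4 - 54)·(113/2) = 4788.3750.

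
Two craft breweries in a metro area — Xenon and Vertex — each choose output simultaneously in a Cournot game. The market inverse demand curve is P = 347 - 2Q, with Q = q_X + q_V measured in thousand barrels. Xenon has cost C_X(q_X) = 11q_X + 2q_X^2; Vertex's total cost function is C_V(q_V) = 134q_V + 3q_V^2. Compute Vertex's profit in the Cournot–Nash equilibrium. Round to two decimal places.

921.94

Xenon's profit: π_X = (347 - 2Q)q_X - (11q_X + 2q_X²). Setting ∂π_X/∂q_X = 0: 336 - 8q_X - 2(q_V) = 0.
Vertex's first-order condition: 213 - 10q_V - 2(q_X) = 0.
Best responses: q_X = (336 - 2q_V)/8, q_V = (213 - 2q_X)/10.
Substituting one into the other gives q_X = 1467/38 and q_V = 258/19.
Price P = 347 - 2·(1983/38) = 242.6316.
Vertex's profit: 242.6316·(258/19) - 134·(258/19) - 3(258/19)² = 921.9391.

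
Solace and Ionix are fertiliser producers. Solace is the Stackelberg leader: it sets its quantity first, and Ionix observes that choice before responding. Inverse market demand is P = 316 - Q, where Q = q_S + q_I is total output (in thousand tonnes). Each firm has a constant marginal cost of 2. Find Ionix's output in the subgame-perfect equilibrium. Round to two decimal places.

78.50

The follower Ionix best-responds to any q_S: π_I = (316 - Q)q_I - 2q_I.
Setting the follower's marginal profit to zero, 314 - q_S - 2q_I = 0, i.e. q_I = (314 - q_S)/2.
Solace substitutes q_I(q_S) into its own profit: π_S = q_S(316 - q_S - (314 - q_S)/2) - 2q_S = (159 - (1/2)q_S)q_S - 2q_S.
The leader's first-order condition 157 - q_S = 0 yields q_S = 157.
Then q_I = (314 - 157)/2 = 157/2.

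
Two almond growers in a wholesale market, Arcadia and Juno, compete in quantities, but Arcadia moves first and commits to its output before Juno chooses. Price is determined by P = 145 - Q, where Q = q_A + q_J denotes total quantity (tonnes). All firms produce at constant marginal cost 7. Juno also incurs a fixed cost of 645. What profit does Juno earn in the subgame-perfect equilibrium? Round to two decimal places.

545.25

Solve by backward induction. Given q_A, the follower Juno maximises π_J = (145 - q_A - q_J)q_J - 7q_J.
∂π_J/∂q_J = 138 - q_A - 2q_J = 0 gives the reaction function q_J = (138 - q_A)/2.
Arcadia substitutes q_J(q_A) into its own profit: π_A = q_A(145 - q_A - (138 - q_A)/2) - 7q_A = (76 - (1/2)q_A)q_A - 7q_A.
The leader's first-order condition 69 - q_A = 0 yields q_A = 69.
Then q_J = (138 - 69)/2 = 69/2.
Price P = 145 - 207/2 = 83/2.
Juno's profit: (83/2 - 7)·(69/2) - 645 = 545.2500.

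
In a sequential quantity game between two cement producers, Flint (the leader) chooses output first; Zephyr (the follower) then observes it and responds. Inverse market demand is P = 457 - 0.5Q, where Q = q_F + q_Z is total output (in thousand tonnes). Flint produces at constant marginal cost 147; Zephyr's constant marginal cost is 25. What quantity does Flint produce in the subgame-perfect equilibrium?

Solve by backward induction. Given q_F, the follower Zephyr maximises π_Z = (457 - (1/2)q_F - (1/2)q_Z)q_Z - 25q_Z.
∂π_Z/∂q_Z = 432 - (1/2)q_F - q_Z = 0 gives the reaction function q_Z = (432 - (1/2)q_F).
The leader anticipates this reaction. Substituting into P = 457 - 0.5Q gives P = 241 - (1/4)q_F, so π_F = (241 - (1/4)q_F)q_F - 147q_F.
Leader FOC: 94 - (1/2)q_F = 0, so q_F = 188.
Then q_Z = (432 - (1/2)·188) = 338.

188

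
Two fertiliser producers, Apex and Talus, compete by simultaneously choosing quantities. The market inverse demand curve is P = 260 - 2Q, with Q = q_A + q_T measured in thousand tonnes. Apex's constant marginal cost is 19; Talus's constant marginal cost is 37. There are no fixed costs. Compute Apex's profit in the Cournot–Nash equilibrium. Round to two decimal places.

3726.72

Apex's profit: π_A = (260 - 2Q)q_A - (19q_A). Setting ∂π_A/∂q_A = 0: 241 - 4q_A - 2(q_T) = 0.
Talus's profit: π_T = (260 - 2Q)q_T - (37q_T). Setting ∂π_T/∂q_T = 0: 223 - 4q_T - 2(q_A) = 0.
Rearranging gives the reaction functions q_A = (241 - 2q_T)/4 and q_T = (223 - 2q_A)/4.
Solving the pair: q_A = 259/6, q_T = 205/6.
Price P = 260 - 2·(232/3) = 316/3.
Apex's profit: (316/3 - 19)·(259/6) = 3726.7222.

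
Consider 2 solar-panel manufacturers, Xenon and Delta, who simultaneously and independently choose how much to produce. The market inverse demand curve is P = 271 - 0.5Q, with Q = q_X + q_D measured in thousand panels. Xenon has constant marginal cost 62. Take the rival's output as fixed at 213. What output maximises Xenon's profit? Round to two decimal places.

102.50

With the rival's output fixed at 213, Xenon's profit is π_X = (271 - (1/2)·213 - (1/2)q_X)q_X - (62q_X) = (329/2 - (1/2)q_X)q_X - (62q_X).
∂π_X/∂q_X = 205/2 - q_X = 0, so q_X = 205/2.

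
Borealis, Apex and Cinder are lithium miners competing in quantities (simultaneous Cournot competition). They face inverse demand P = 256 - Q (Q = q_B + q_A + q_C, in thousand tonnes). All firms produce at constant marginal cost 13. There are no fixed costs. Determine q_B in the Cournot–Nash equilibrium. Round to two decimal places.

60.75

A representative firm's profit is π_i = q_i(256 - Q) - 13q_i.
First-order condition (treating rivals' output as given): 243 - 2q_i - Σ_{j≠i} q_j = 0.
By symmetry each firm produces the same amount; substituting Σ_{j≠i} q_j = 2q_i yields q_i = 243/4.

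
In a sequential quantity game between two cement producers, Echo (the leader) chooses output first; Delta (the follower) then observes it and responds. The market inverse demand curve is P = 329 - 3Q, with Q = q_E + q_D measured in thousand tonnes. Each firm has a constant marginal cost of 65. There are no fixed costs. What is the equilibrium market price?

131

The follower Delta best-responds to any q_E: π_D = (329 - 3Q)q_D - 65q_D.
Follower FOC: 264 - 3q_E - 6q_D = 0, so q_D(q_E) = (264 - 3q_E)/6.
The leader anticipates this reaction. Substituting into P = 329 - 3Q gives P = 197 - (3/2)q_E, so π_E = (197 - (3/2)q_E)q_E - 65q_E.
The leader's first-order condition 132 - 3q_E = 0 yields q_E = 44.
Then q_D = (264 - 3·44)/6 = 22.
Total output Q = 66, so price P = 329 - 3·66 = 131.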